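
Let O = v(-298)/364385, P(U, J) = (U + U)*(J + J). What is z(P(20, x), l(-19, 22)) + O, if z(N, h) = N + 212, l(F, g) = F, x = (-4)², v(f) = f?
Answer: 543662122/364385 ≈ 1492.0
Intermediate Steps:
x = 16
P(U, J) = 4*J*U (P(U, J) = (2*U)*(2*J) = 4*J*U)
z(N, h) = 212 + N
O = -298/364385 ≈ -0.00081782
z(P(20, x), l(-19, 22)) + O = (212 + 4*16*20) - 298/364385 = (212 + 1280) - 298/364385 = 1492 - 298/364385 = 543662122/364385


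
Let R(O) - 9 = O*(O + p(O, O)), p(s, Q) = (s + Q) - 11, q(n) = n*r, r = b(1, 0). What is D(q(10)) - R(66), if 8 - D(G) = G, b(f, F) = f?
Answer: -12353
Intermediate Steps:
r = 1
q(n) = n (q(n) = n*1 = n)
p(s, Q) = -11 + Q + s (p(s, Q) = (Q + s) - 11 = -11 + Q + s)
R(O) = 9 + O*(-11 + 3*O) (R(O) = 9 + O*(O + (-11 + O + O)) = 9 + O*(O + (-11 + 2*O)) = 9 + O*(-11 + 3*O))
D(G) = 8 - G
D(q(10)) - R(66) = (8 - 1*10) - (9 - 11*66 + 3*66**2) = (8 - 10) - (9 - 726 + 3*4356) = -2 - (9 - 726 + 13068) = -2 - 1*12351 = -2 - 12351 = -12353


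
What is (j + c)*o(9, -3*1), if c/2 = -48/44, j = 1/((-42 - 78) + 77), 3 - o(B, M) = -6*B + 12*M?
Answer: -96999/473 ≈ -205.07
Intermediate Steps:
o(B, M) = 3 - 12*M + 6*B (o(B, M) = 3 - (-6*B + 12*M) = 3 + (-12*M + 6*B) = 3 - 12*M + 6*B)
j = -1/43 (j = 1/(-120 + 77) = 1/(-43) = -1/43 ≈ -0.023256)
c = -24/11 (c = 2*(-48/44) = 2*(-48*1/44) = 2*(-12/11) = -24/11 ≈ -2.1818)
(j + c)*o(9, -3*1) = (-1/43 - 24/11)*(3 - (-36) + 6*9) = -1043*(3 - 12*(-3) + 54)/473 = -1043*(3 + 36 + 54)/473 = -1043/473*93 = -96999/473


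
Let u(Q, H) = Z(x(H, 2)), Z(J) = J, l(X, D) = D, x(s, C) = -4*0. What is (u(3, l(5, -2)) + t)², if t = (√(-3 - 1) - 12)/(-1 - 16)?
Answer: 140/289 - 48*I/289 ≈ 0.48443 - 0.16609*I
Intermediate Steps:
x(s, C) = 0
u(Q, H) = 0
t = 12/17 - 2*I/17 (t = (√(-4) - 12)/(-17) = (2*I - 12)*(-1/17) = (-12 + 2*I)*(-1/17) = 12/17 - 2*I/17 ≈ 0.70588 - 0.11765*I)
(u(3, l(5, -2)) + t)² = (0 + (12/17 - 2*I/17))² = (12/17 - 2*I/17)²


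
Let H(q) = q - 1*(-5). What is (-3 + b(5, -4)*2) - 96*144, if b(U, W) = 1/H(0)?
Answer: -69133/5 ≈ -13827.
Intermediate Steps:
H(q) = 5 + q (H(q) = q + 5 = 5 + q)
b(U, W) = ⅕ (b(U, W) = 1/(5 + 0) = 1/5 = ⅕)
(-3 + b(5, -4)*2) - 96*144 = (-3 + (⅕)*2) - 96*144 = (-3 + ⅖) - 13824 = -13/5 - 13824 = -69133/5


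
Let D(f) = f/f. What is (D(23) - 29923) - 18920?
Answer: -48842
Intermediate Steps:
D(f) = 1
(D(23) - 29923) - 18920 = (1 - 29923) - 18920 = -29922 - 18920 = -48842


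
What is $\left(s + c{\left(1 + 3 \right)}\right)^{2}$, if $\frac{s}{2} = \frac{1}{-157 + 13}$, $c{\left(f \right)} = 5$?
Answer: $\frac{128881}{5184} \approx 24.861$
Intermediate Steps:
$s = - \frac{1}{72}$ ($s = \frac{2}{-157 + 13} = \frac{2}{-144} = 2 \left(- \frac{1}{144}\right) = - \frac{1}{72} \approx -0.013889$)
$\left(s + c{\left(1 + 3 \right)}\right)^{2} = \left(- \frac{1}{72} + 5\right)^{2} = \left(\frac{359}{72}\right)^{2} = \frac{128881}{5184}$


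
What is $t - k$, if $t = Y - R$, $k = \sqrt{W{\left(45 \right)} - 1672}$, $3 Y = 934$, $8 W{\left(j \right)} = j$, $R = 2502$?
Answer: $- \frac{6572}{3} - \frac{i \sqrt{26662}}{4} \approx -2190.7 - 40.821 i$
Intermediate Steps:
$W{\left(j \right)} = \frac{j}{8}$
$Y = \frac{934}{3}$ ($Y = \frac{1}{3} \cdot 934 = \frac{934}{3} \approx 311.33$)
$k = \frac{i \sqrt{26662}}{4}$ ($k = \sqrt{\frac{1}{8} \cdot 45 - 1672} = \sqrt{\frac{45}{8} - 1672} = \sqrt{- \frac{13331}{8}} = \frac{i \sqrt{26662}}{4} \approx 40.821 i$)
$t = - \frac{6572}{3}$ ($t = \frac{934}{3} - 2502 = - \frac{6572}{3} \approx -2190.7$)
$t - k = - \frac{6572}{3} - \frac{i \sqrt{26662}}{4}$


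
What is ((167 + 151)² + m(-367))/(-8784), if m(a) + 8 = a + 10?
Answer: -100759/8784 ≈ -11.471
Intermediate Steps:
m(a) = 2 + a (m(a) = -8 + (a + 10) = -8 + (10 + a) = 2 + a)
((167 + 151)² + m(-367))/(-8784) = ((167 + 151)² + (2 - 367))/(-8784) = (318² - 365)*(-1/8784) = (101124 - 365)*(-1/8784) = 100759*(-1/8784) = -100759/8784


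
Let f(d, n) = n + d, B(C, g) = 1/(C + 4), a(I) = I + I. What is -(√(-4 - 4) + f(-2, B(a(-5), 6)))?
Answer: 13/6 - 2*I*√2 ≈ 2.1667 - 2.8284*I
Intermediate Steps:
a(I) = 2*I
B(C, g) = 1/(4 + C)
f(d, n) = d + n
-(√(-4 - 4) + f(-2, B(a(-5), 6))) = -(√(-4 - 4) + (-2 + 1/(4 + 2*(-5)))) = -(√(-8) + (-2 + 1/(4 - 10))) = -(2*I*√2 + (-2 + 1/(-6))) = -(2*I*√2 + (-2 - ⅙)) = -(2*I*√2 - 13/6) = -(-13/6 + 2*I*√2) = 13/6 - 2*I*√2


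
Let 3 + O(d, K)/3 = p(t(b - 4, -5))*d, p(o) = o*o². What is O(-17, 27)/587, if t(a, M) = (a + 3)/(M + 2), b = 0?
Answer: -98/5283 ≈ -0.018550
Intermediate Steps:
t(a, M) = (3 + a)/(2 + M)
p(o) = o³
O(d, K) = -9 + d/9 (O(d, K) = -9 + 3*(((3 + (0 - 4))/(2 - 5))³*d) = -9 + 3*(((3 - 4)/(-3))³*d) = -9 + 3*((-⅓*(-1))³*d) = -9 + 3*((⅓)³*d) = -9 + 3*(d/27) = -9 + d/9)
O(-17, 27)/587 = (-9 + (⅑)*(-17))/587 = (-9 - 17/9)*(1/587) = -98/9*1/587 = -98/5283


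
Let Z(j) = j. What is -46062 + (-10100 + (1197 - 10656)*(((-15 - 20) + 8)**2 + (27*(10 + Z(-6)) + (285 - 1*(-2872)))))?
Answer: -37835408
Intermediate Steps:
-46062 + (-10100 + (1197 - 10656)*(((-15 - 20) + 8)**2 + (27*(10 + Z(-6)) + (285 - 1*(-2872))))) = -46062 + (-10100 + (1197 - 10656)*(((-15 - 20) + 8)**2 + (27*(10 - 6) + (285 - 1*(-2872))))) = -46062 + (-10100 - 9459*((-35 + 8)**2 + (27*4 + (285 + 2872)))) = -46062 + (-10100 - 9459*((-27)**2 + (108 + 3157))) = -46062 + (-10100 - 9459*(729 + 3265)) = -46062 + (-10100 - 9459*3994) = -46062 + (-10100 - 37779246) = -46062 - 37789346 = -37835408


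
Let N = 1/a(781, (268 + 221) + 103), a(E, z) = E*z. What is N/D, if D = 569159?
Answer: 1/263151801968 ≈ 3.8001e-12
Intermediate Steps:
N = 1/462352 (N = 1/(781*((268 + 221) + 103)) = 1/(781*(489 + 103)) = 1/(781*592) = 1/462352 ≈ 2.1629e-6)
N/D = (1/462352)/569159 = (1/462352)*(1/569159) = 1/263151801968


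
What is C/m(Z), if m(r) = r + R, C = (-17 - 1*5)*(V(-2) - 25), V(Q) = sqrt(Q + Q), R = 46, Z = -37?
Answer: 550/9 - 44*I/9 ≈ 61.111 - 4.8889*I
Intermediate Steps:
V(Q) = sqrt(2)*sqrt(Q) (V(Q) = sqrt(2*Q) = sqrt(2)*sqrt(Q))
C = 550 - 44*I (C = (-17 - 1*5)*(sqrt(2)*sqrt(-2) - 25) = (-17 - 5)*(sqrt(2)*(I*sqrt(2)) - 25) = -22*(2*I - 25) = -22*(-25 + 2*I) = 550 - 44*I ≈ 550.0 - 44.0*I)
m(r) = 46 + r (m(r) = r + 46 = 46 + r)
C/m(Z) = (550 - 44*I)/(46 - 37) = (550 - 44*I)/9 = (550 - 44*I)*(1/9) = 550/9 - 44*I/9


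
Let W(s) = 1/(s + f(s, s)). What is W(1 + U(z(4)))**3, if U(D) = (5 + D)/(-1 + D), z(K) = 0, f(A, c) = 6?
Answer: 1/8 ≈ 0.12500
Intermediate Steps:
U(D) = (5 + D)/(-1 + D)
W(s) = 1/(6 + s) (W(s) = 1/(s + 6) = 1/(6 + s))
W(1 + U(z(4)))**3 = (1/(6 + (1 + (5 + 0)/(-1 + 0))))**3 = (1/(6 + (1 + 5/(-1))))**3 = (1/(6 + (1 - 1*5)))**3 = (1/(6 + (1 - 5)))**3 = (1/(6 - 4))**3 = (1/2)**3 = 1/8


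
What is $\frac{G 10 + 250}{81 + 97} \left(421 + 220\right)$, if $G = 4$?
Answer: $\frac{92945}{89} \approx 1044.3$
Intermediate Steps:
$\frac{G 10 + 250}{81 + 97} \left(421 + 220\right) = \frac{4 \cdot 10 + 250}{81 + 97} \left(421 + 220\right) = \frac{40 + 250}{178} \cdot 641 = 290 \cdot \frac{1}{178} \cdot 641 = \frac{145}{89} \cdot 641 = \frac{92945}{89}$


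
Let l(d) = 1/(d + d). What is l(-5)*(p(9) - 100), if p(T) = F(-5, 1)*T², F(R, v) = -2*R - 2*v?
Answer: -274/5 ≈ -54.800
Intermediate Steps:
l(d) = 1/(2*d)
p(T) = 8*T² (p(T) = (-2*(-5) - 2*1)*T² = (10 - 2)*T² = 8*T²)
l(-5)*(p(9) - 100) = ((½)/(-5))*(8*9² - 100) = ((½)*(-⅕))*(8*81 - 100) = -(648 - 100)/10 = -⅒*548 = -274/5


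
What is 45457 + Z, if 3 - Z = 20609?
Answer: 24851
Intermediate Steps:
Z = -20606 (Z = 3 - 1*20609 = 3 - 20609 = -20606)
45457 + Z = 45457 - 20606 = 24851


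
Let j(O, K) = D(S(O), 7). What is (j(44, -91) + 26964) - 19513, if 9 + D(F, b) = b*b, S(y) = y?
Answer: 7491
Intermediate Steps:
D(F, b) = -9 + b² (D(F, b) = -9 + b*b = -9 + b²)
j(O, K) = 40 (j(O, K) = -9 + 7² = -9 + 49 = 40)
(j(44, -91) + 26964) - 19513 = (40 + 26964) - 19513 = 27004 - 19513 = 7491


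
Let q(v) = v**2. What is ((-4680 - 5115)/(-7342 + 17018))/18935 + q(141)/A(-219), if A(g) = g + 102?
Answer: -80944438975/476359156 ≈ -169.92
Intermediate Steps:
A(g) = 102 + g
((-4680 - 5115)/(-7342 + 17018))/18935 + q(141)/A(-219) = ((-4680 - 5115)/(-7342 + 17018))/18935 + 141**2/(102 - 219) = -9795/9676*(1/18935) + 19881/(-117) = -9795*1/9676*(1/18935) + 19881*(-1/117) = -9795/9676*1/18935 - 2209/13 = -1959/36643012 - 2209/13 = -80944438975/476359156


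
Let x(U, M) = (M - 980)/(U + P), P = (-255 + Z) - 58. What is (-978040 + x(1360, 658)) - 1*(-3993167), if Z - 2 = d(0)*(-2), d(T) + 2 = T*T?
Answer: 3174928409/1053 ≈ 3.0151e+6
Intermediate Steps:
d(T) = -2 + T² (d(T) = -2 + T*T = -2 + T²)
Z = 6 (Z = 2 + (-2 + 0²)*(-2) = 2 + (-2 + 0)*(-2) = 2 - 2*(-2) = 2 + 4 = 6)
P = -307 (P = (-255 + 6) - 58 = -249 - 58 = -307)
x(U, M) = (-980 + M)/(-307 + U) (x(U, M) = (M - 980)/(U - 307) = (-980 + M)/(-307 + U))
(-978040 + x(1360, 658)) - 1*(-3993167) = (-978040 + (980 - 1*658)/(307 - 1*1360)) - 1*(-3993167) = (-978040 + (980 - 658)/(307 - 1360)) + 3993167 = (-978040 + 322/(-1053)) + 3993167 = (-978040 - 1/1053*322) + 3993167 = (-978040 - 322/1053) + 3993167 = -1029876442/1053 + 3993167 = 3174928409/1053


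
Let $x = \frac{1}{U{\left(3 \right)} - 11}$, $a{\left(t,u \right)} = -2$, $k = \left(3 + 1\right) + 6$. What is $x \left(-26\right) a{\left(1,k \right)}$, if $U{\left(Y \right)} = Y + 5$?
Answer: $- \frac{52}{3} \approx -17.333$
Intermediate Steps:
$k = 10$ ($k = 4 + 6 = 10$)
$U{\left(Y \right)} = 5 + Y$
$x = - \frac{1}{3}$ ($x = \frac{1}{\left(5 + 3\right) - 11} = \frac{1}{8 - 11} = \frac{1}{-3} = - \frac{1}{3} \approx -0.33333$)
$x \left(-26\right) a{\left(1,k \right)} = \left(- \frac{1}{3}\right) \left(-26\right) \left(-2\right) = \frac{26}{3} \left(-2\right) = - \frac{52}{3}$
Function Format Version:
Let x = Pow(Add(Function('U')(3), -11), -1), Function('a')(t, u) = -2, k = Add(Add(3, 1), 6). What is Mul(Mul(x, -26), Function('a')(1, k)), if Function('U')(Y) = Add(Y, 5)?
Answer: Rational(-52, 3) ≈ -17.333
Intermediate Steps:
k = 10 (k = Add(4, 6) = 10)
Function('U')(Y) = Add(5, Y)
x = Rational(-1, 3) (x = Pow(Add(Add(5, 3), -11), -1) = Pow(Add(8, -11), -1) = Pow(-3, -1) = Rational(-1, 3) ≈ -0.33333)
Mul(Mul(x, -26), Function('a')(1, k)) = Mul(Mul(Rational(-1, 3), -26), -2) = Mul(Rational(26, 3), -2) = Rational(-52, 3)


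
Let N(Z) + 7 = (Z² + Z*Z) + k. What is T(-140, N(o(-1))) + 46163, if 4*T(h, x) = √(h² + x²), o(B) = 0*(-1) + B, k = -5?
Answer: 46163 + 5*√197/2 ≈ 46198.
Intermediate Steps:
o(B) = B (o(B) = 0 + B = B)
N(Z) = -12 + 2*Z² (N(Z) = -7 + ((Z² + Z*Z) - 5) = -7 + ((Z² + Z²) - 5) = -7 + (2*Z² - 5) = -7 + (-5 + 2*Z²) = -12 + 2*Z²)
T(h, x) = √(h² + x²)/4
T(-140, N(o(-1))) + 46163 = √((-140)² + (-12 + 2*(-1)²)²)/4 + 46163 = √(19600 + (-12 + 2*1)²)/4 + 46163 = √(19600 + (-12 + 2)²)/4 + 46163 = √(19600 + (-10)²)/4 + 46163 = √(19600 + 100)/4 + 46163 = √19700/4 + 46163 = (10*√197)/4 + 46163 = 5*√197/2 + 46163 = 46163 + 5*√197/2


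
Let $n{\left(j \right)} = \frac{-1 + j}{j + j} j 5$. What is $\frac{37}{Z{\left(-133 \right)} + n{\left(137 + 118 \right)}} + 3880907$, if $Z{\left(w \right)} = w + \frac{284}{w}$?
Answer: $\frac{258010464095}{66482} \approx 3.8809 \cdot 10^{6}$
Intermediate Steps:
$n{\left(j \right)} = - \frac{5}{2} + \frac{5 j}{2}$ ($n{\left(j \right)} = \frac{-1 + j}{2 j} j 5 = \left(- \frac{1}{2} + \frac{j}{2}\right) 5 = - \frac{5}{2} + \frac{5 j}{2}$)
$\frac{37}{Z{\left(-133 \right)} + n{\left(137 + 118 \right)}} + 3880907 = \frac{37}{\left(-133 + \frac{284}{-133}\right) - \left(\frac{5}{2} - \frac{5 \left(137 + 118\right)}{2}\right)} + 3880907 = \frac{37}{\left(-133 + 284 \left(- \frac{1}{133}\right)\right) + \left(- \frac{5}{2} + \frac{5}{2} \cdot 255\right)} + 3880907 = \frac{37}{\left(-133 - \frac{284}{133}\right) + \left(- \frac{5}{2} + \frac{1275}{2}\right)} + 3880907 = \frac{37}{- \frac{17973}{133} + 635} + 3880907 = \frac{37}{\frac{66482}{133}} + 3880907 = 37 \cdot \frac{133}{66482} + 3880907 = \frac{4921}{66482} + 3880907 = \frac{258010464095}{66482}$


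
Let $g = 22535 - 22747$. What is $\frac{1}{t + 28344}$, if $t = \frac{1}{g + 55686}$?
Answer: $\frac{55474}{1572355057} \approx 3.5281 \cdot 10^{-5}$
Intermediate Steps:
$g = -212$ ($g = 22535 - 22747 = -212$)
$t = \frac{1}{55474}$ ($t = \frac{1}{-212 + 55686} = \frac{1}{55474} \approx 1.8026 \cdot 10^{-5}$)
$\frac{1}{t + 28344} = \frac{1}{\frac{1}{55474} + 28344} = \frac{1}{\frac{1572355057}{55474}} = \frac{55474}{1572355057}$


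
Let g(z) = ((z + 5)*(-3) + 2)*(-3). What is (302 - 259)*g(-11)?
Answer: -2580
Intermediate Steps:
g(z) = 39 + 9*z (g(z) = ((5 + z)*(-3) + 2)*(-3) = ((-15 - 3*z) + 2)*(-3) = (-13 - 3*z)*(-3) = 39 + 9*z)
(302 - 259)*g(-11) = (302 - 259)*(39 + 9*(-11)) = 43*(39 - 99) = 43*(-60) = -2580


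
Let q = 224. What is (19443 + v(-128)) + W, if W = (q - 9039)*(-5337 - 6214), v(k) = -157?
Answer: 101841351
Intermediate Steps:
W = 101822065 (W = (224 - 9039)*(-5337 - 6214) = -8815*(-11551) = 101822065)
(19443 + v(-128)) + W = (19443 - 157) + 101822065 = 19286 + 101822065 = 101841351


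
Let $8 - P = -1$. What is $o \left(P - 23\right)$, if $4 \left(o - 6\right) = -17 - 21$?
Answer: $49$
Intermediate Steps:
$o = - \frac{7}{2}$ ($o = 6 + \frac{-17 - 21}{4} = 6 + \frac{1}{4} \left(-38\right) = 6 - \frac{19}{2} = - \frac{7}{2} \approx -3.5$)
$P = 9$ ($P = 8 - -1 = 8 + 1 = 9$)
$o \left(P - 23\right) = - \frac{7 \left(9 - 23\right)}{2} = \left(- \frac{7}{2}\right) \left(-14\right) = 49$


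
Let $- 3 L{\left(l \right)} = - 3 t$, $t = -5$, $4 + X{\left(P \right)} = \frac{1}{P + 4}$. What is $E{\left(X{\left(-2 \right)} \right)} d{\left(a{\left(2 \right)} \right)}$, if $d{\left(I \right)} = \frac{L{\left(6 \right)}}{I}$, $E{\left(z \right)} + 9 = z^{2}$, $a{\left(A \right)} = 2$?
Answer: $- \frac{65}{8} \approx -8.125$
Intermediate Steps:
$X{\left(P \right)} = -4 + \frac{1}{4 + P}$ ($X{\left(P \right)} = -4 + \frac{1}{P + 4} = -4 + \frac{1}{4 + P}$)
$L{\left(l \right)} = -5$ ($L{\left(l \right)} = - \frac{\left(-3\right) \left(-5\right)}{3} = \left(- \frac{1}{3}\right) 15 = -5$)
$E{\left(z \right)} = -9 + z^{2}$
$d{\left(I \right)} = - \frac{5}{I}$
$E{\left(X{\left(-2 \right)} \right)} d{\left(a{\left(2 \right)} \right)} = \left(-9 + \left(\frac{-15 - -8}{4 - 2}\right)^{2}\right) \left(- \frac{5}{2}\right) = \left(-9 + \left(\frac{-15 + 8}{2}\right)^{2}\right) \left(\left(-5\right) \frac{1}{2}\right) = \left(-9 + \left(\frac{1}{2} \left(-7\right)\right)^{2}\right) \left(- \frac{5}{2}\right) = \left(-9 + \left(- \frac{7}{2}\right)^{2}\right) \left(- \frac{5}{2}\right) = \left(-9 + \frac{49}{4}\right) \left(- \frac{5}{2}\right) = \frac{13}{4} \left(- \frac{5}{2}\right) = - \frac{65}{8}$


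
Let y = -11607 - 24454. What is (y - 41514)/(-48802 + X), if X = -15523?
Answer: 3103/2573 ≈ 1.2060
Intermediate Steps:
y = -36061
(y - 41514)/(-48802 + X) = (-36061 - 41514)/(-48802 - 15523) = -77575/(-64325) = -77575*(-1/64325) = 3103/2573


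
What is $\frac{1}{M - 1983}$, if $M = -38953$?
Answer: $- \frac{1}{40936} \approx -2.4428 \cdot 10^{-5}$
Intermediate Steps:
$\frac{1}{M - 1983} = \frac{1}{-38953 - 1983} = \frac{1}{-40936} = - \frac{1}{40936}$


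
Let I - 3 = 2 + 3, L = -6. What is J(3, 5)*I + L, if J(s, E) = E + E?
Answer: 74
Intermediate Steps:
J(s, E) = 2*E
I = 8 (I = 3 + (2 + 3) = 3 + 5 = 8)
J(3, 5)*I + L = (2*5)*8 - 6 = 10*8 - 6 = 80 - 6 = 74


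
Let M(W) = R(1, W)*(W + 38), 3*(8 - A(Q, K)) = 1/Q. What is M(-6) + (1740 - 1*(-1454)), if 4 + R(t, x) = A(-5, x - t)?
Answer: 49862/15 ≈ 3324.1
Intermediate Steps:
A(Q, K) = 8 - 1/(3*Q)
R(t, x) = 61/15 (R(t, x) = -4 + (8 - 1/3/(-5)) = -4 + (8 - 1/3*(-1/5)) = -4 + (8 + 1/15) = -4 + 121/15 = 61/15)
M(W) = 2318/15 + 61*W/15 (M(W) = 61*(W + 38)/15 = 61*(38 + W)/15 = 2318/15 + 61*W/15)
M(-6) + (1740 - 1*(-1454)) = (2318/15 + (61/15)*(-6)) + (1740 - 1*(-1454)) = (2318/15 - 122/5) + (1740 + 1454) = 1952/15 + 3194 = 49862/15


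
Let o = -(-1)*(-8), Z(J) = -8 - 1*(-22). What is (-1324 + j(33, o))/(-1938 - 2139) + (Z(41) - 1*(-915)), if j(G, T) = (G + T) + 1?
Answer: 3788831/4077 ≈ 929.32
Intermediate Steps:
Z(J) = 14 (Z(J) = -8 + 22 = 14)
o = -8 (o = -1*8 = -8)
j(G, T) = 1 + G + T
(-1324 + j(33, o))/(-1938 - 2139) + (Z(41) - 1*(-915)) = (-1324 + (1 + 33 - 8))/(-1938 - 2139) + (14 - 1*(-915)) = (-1324 + 26)/(-4077) + (14 + 915) = -1298*(-1/4077) + 929 = 1298/4077 + 929 = 3788831/4077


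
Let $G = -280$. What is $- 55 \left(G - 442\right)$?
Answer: $39710$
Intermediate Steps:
$- 55 \left(G - 442\right) = - 55 \left(-280 - 442\right) = \left(-55\right) \left(-722\right) = 39710$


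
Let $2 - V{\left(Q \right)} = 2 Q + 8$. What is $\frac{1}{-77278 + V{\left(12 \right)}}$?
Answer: $- \frac{1}{77308} \approx -1.2935 \cdot 10^{-5}$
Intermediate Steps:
$V{\left(Q \right)} = -6 - 2 Q$ ($V{\left(Q \right)} = 2 - \left(2 Q + 8\right) = 2 - \left(8 + 2 Q\right) = -6 - 2 Q$)
$\frac{1}{-77278 + V{\left(12 \right)}} = \frac{1}{-77278 - 30} = \frac{1}{-77308} = - \frac{1}{77308}$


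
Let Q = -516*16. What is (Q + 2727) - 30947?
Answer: -36476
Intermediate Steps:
Q = -8256
(Q + 2727) - 30947 = (-8256 + 2727) - 30947 = -5529 - 30947 = -36476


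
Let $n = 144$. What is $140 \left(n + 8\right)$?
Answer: $21280$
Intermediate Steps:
$140 \left(n + 8\right) = 140 \left(144 + 8\right) = 140 \cdot 152 = 21280$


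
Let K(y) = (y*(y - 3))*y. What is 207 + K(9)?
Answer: 693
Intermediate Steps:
K(y) = y²*(-3 + y) (K(y) = (y*(-3 + y))*y = y²*(-3 + y))
207 + K(9) = 207 + 9²*(-3 + 9) = 207 + 81*6 = 207 + 486 = 693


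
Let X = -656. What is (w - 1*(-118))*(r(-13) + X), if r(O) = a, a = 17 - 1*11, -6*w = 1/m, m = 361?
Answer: -83065775/1083 ≈ -76700.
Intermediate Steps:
w = -1/2166 (w = -1/6/361 = -1/6*1/361 = -1/2166 ≈ -0.00046168)
a = 6 (a = 17 - 11 = 6)
r(O) = 6
(w - 1*(-118))*(r(-13) + X) = (-1/2166 - 1*(-118))*(6 - 656) = (-1/2166 + 118)*(-650) = (255587/2166)*(-650) = -83065775/1083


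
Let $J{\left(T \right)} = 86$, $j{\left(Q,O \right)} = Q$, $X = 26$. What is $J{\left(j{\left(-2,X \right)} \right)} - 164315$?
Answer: $-164229$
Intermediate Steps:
$J{\left(j{\left(-2,X \right)} \right)} - 164315 = 86 - 164315 = -164229$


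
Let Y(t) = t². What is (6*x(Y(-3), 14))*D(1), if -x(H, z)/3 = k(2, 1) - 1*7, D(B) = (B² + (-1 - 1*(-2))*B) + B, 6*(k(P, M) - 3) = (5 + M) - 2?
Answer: 180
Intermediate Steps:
k(P, M) = 7/2 + M/6 (k(P, M) = 3 + ((5 + M) - 2)/6 = 3 + (3 + M)/6 = 3 + (½ + M/6) = 7/2 + M/6)
D(B) = B² + 2*B (D(B) = (B² + (-1 + 2)*B) + B = (B² + 1*B) + B = (B² + B) + B = (B + B²) + B = B² + 2*B)
x(H, z) = 10 (x(H, z) = -3*((7/2 + (⅙)*1) - 1*7) = -3*((7/2 + ⅙) - 7) = -3*(11/3 - 7) = -3*(-10/3) = 10)
(6*x(Y(-3), 14))*D(1) = (6*10)*(1*(2 + 1)) = 60*(1*3) = 60*3 = 180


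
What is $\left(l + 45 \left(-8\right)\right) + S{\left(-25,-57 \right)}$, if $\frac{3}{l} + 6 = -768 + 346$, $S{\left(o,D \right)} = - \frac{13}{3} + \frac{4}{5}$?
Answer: $- \frac{2333929}{6420} \approx -363.54$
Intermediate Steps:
$S{\left(o,D \right)} = - \frac{53}{15}$ ($S{\left(o,D \right)} = \left(-13\right) \frac{1}{3} + 4 \cdot \frac{1}{5} = - \frac{13}{3} + \frac{4}{5} = - \frac{53}{15}$)
$l = - \frac{3}{428}$ ($l = \frac{3}{-6 + \left(-768 + 346\right)} = \frac{3}{-6 - 422} = \frac{3}{-428} = 3 \left(- \frac{1}{428}\right) = - \frac{3}{428} \approx -0.0070093$)
$\left(l + 45 \left(-8\right)\right) + S{\left(-25,-57 \right)} = \left(- \frac{3}{428} + 45 \left(-8\right)\right) - \frac{53}{15} = \left(- \frac{3}{428} - 360\right) - \frac{53}{15} = - \frac{154083}{428} - \frac{53}{15} = - \frac{2333929}{6420}$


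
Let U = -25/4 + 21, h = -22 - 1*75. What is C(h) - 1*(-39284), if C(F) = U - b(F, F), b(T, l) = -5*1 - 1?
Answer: 157219/4 ≈ 39305.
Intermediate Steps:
h = -97 (h = -22 - 75 = -97)
b(T, l) = -6 (b(T, l) = -5 - 1 = -6)
U = 59/4 (U = -25*¼ + 21 = -25/4 + 21 = 59/4 ≈ 14.750)
C(F) = 83/4 (C(F) = 59/4 - 1*(-6) = 59/4 + 6 = 83/4)
C(h) - 1*(-39284) = 83/4 - 1*(-39284) = 83/4 + 39284 = 157219/4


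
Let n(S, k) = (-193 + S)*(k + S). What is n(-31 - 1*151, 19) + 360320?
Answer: 421445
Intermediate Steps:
n(S, k) = (-193 + S)*(S + k)
n(-31 - 1*151, 19) + 360320 = ((-31 - 1*151)**2 - 193*(-31 - 1*151) - 193*19 + (-31 - 1*151)*19) + 360320 = ((-31 - 151)**2 - 193*(-31 - 151) - 3667 + (-31 - 151)*19) + 360320 = ((-182)**2 - 193*(-182) - 3667 - 182*19) + 360320 = (33124 + 35126 - 3667 - 3458) + 360320 = 61125 + 360320 = 421445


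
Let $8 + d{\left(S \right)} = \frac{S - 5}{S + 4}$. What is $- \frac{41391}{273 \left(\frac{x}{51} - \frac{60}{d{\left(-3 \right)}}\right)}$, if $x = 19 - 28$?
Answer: $- \frac{4964}{117} \approx -42.427$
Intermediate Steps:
$d{\left(S \right)} = -8 + \frac{-5 + S}{4 + S}$ ($d{\left(S \right)} = -8 + \frac{S - 5}{S + 4} = -8 + \frac{-5 + S}{4 + S}$)
$x = -9$ ($x = 19 - 28 = -9$)
$- \frac{41391}{273 \left(\frac{x}{51} - \frac{60}{d{\left(-3 \right)}}\right)} = - \frac{41391}{273 \left(- \frac{9}{51} - \frac{60}{\frac{1}{4 - 3} \left(-37 - -21\right)}\right)} = - \frac{41391}{273 \left(\left(-9\right) \frac{1}{51} - \frac{60}{1^{-1} \left(-37 + 21\right)}\right)} = - \frac{41391}{273 \left(- \frac{3}{17} - \frac{60}{1 \left(-16\right)}\right)} = - \frac{41391}{273 \left(- \frac{3}{17} - \frac{60}{-16}\right)} = - \frac{41391}{273 \left(- \frac{3}{17} - - \frac{15}{4}\right)} = - \frac{41391}{273 \left(- \frac{3}{17} + \frac{15}{4}\right)} = - \frac{41391}{273 \cdot \frac{243}{68}} = - \frac{41391}{\frac{66339}{68}} = \left(-41391\right) \frac{68}{66339} = - \frac{4964}{117}$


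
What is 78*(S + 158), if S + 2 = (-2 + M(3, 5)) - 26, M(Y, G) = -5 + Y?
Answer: 9828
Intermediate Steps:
S = -32 (S = -2 + ((-2 + (-5 + 3)) - 26) = -2 + ((-2 - 2) - 26) = -2 + (-4 - 26) = -2 - 30 = -32)
78*(S + 158) = 78*(-32 + 158) = 78*126 = 9828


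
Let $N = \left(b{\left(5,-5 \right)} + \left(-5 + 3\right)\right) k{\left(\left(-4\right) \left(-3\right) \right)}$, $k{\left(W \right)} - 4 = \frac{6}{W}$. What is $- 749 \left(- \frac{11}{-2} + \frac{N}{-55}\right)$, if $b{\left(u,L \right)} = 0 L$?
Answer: $- \frac{466627}{110} \approx -4242.1$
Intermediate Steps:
$k{\left(W \right)} = 4 + \frac{6}{W}$
$b{\left(u,L \right)} = 0$
$N = -9$ ($N = \left(0 + \left(-5 + 3\right)\right) \left(4 + \frac{6}{\left(-4\right) \left(-3\right)}\right) = \left(0 - 2\right) \left(4 + \frac{6}{12}\right) = - 2 \left(4 + 6 \cdot \frac{1}{12}\right) = - 2 \left(4 + \frac{1}{2}\right) = \left(-2\right) \frac{9}{2} = -9$)
$- 749 \left(- \frac{11}{-2} + \frac{N}{-55}\right) = - 749 \left(- \frac{11}{-2} - \frac{9}{-55}\right) = - 749 \left(\left(-11\right) \left(- \frac{1}{2}\right) - - \frac{9}{55}\right) = - 749 \left(\frac{11}{2} + \frac{9}{55}\right) = \left(-749\right) \frac{623}{110} = - \frac{466627}{110}$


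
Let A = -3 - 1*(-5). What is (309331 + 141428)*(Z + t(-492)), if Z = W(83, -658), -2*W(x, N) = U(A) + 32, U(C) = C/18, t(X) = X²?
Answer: 654631736339/6 ≈ 1.0911e+11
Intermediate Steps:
A = 2 (A = -3 + 5 = 2)
U(C) = C/18 (U(C) = C*(1/18) = C/18)
W(x, N) = -289/18 (W(x, N) = -((1/18)*2 + 32)/2 = -(⅑ + 32)/2 = -½*289/9 = -289/18)
Z = -289/18 ≈ -16.056
(309331 + 141428)*(Z + t(-492)) = (309331 + 141428)*(-289/18 + (-492)²) = 450759*(-289/18 + 242064) = 450759*(4356863/18) = 654631736339/6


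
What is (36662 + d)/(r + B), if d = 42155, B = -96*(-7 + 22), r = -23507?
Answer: -78817/24947 ≈ -3.1594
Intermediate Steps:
B = -1440 (B = -96*15 = -1440)
(36662 + d)/(r + B) = (36662 + 42155)/(-23507 - 1440) = 78817/(-24947) = 78817*(-1/24947) = -78817/24947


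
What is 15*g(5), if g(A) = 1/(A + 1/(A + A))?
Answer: 50/17 ≈ 2.9412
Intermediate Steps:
g(A) = 1/(A + 1/(2*A))
15*g(5) = 15*(2*5/(1 + 2*5²)) = 15*(2*5/(1 + 2*25)) = 15*(2*5/(1 + 50)) = 15*(2*5/51) = 15*(2*5*(1/51)) = 15*(10/51) = 50/17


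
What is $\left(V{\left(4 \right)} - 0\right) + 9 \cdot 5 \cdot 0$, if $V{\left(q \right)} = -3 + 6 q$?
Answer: $21$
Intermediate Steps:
$\left(V{\left(4 \right)} - 0\right) + 9 \cdot 5 \cdot 0 = \left(\left(-3 + 6 \cdot 4\right) - 0\right) + 9 \cdot 5 \cdot 0 = \left(\left(-3 + 24\right) + \left(-5 + 5\right)\right) + 9 \cdot 0 = \left(21 + 0\right) + 0 = 21 + 0 = 21$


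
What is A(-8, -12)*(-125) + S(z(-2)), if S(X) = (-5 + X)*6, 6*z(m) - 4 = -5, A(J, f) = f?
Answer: 1469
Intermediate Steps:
z(m) = -1/6 (z(m) = 2/3 + (1/6)*(-5) = 2/3 - 5/6 = -1/6)
S(X) = -30 + 6*X
A(-8, -12)*(-125) + S(z(-2)) = -12*(-125) + (-30 + 6*(-1/6)) = 1500 + (-30 - 1) = 1500 - 31 = 1469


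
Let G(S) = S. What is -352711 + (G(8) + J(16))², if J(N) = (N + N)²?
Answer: 712313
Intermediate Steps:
J(N) = 4*N² (J(N) = (2*N)² = 4*N²)
-352711 + (G(8) + J(16))² = -352711 + (8 + 4*16²)² = -352711 + (8 + 4*256)² = -352711 + (8 + 1024)² = -352711 + 1032² = -352711 + 1065024 = 712313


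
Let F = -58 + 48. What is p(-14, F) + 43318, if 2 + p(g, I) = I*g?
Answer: 43456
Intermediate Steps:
F = -10
p(g, I) = -2 + I*g
p(-14, F) + 43318 = (-2 - 10*(-14)) + 43318 = (-2 + 140) + 43318 = 138 + 43318 = 43456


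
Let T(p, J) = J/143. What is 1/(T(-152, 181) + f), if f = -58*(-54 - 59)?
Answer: 143/937403 ≈ 0.00015255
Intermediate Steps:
f = 6554 (f = -58*(-113) = 6554)
T(p, J) = J/143 (T(p, J) = J*(1/143) = J/143)
1/(T(-152, 181) + f) = 1/((1/143)*181 + 6554) = 1/(181/143 + 6554) = 1/(937403/143) = 143/937403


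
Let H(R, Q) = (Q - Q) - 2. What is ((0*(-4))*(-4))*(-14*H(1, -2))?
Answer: 0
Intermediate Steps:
H(R, Q) = -2 (H(R, Q) = 0 - 2 = -2)
((0*(-4))*(-4))*(-14*H(1, -2)) = ((0*(-4))*(-4))*(-14*(-2)) = (0*(-4))*28 = 0*28 = 0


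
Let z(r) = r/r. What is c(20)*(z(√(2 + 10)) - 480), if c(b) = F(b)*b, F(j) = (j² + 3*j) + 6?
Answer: -4464280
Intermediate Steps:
F(j) = 6 + j² + 3*j
c(b) = b*(6 + b² + 3*b) (c(b) = (6 + b² + 3*b)*b = b*(6 + b² + 3*b))
z(r) = 1
c(20)*(z(√(2 + 10)) - 480) = (20*(6 + 20² + 3*20))*(1 - 480) = (20*(6 + 400 + 60))*(-479) = (20*466)*(-479) = 9320*(-479) = -4464280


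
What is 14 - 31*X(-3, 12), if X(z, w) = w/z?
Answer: 138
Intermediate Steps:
14 - 31*X(-3, 12) = 14 - 372/(-3) = 14 - 372*(-1)/3 = 14 - 31*(-4) = 14 + 124 = 138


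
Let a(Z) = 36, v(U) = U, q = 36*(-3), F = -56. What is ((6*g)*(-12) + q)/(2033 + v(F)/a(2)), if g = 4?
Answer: -3564/18283 ≈ -0.19494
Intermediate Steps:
q = -108
((6*g)*(-12) + q)/(2033 + v(F)/a(2)) = ((6*4)*(-12) - 108)/(2033 - 56/36) = (24*(-12) - 108)/(2033 - 56*1/36) = (-288 - 108)/(2033 - 14/9) = -396/18283/9 = -396*9/18283 = -3564/18283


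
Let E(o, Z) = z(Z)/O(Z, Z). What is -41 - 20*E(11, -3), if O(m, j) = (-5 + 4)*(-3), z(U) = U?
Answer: -21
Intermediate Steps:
O(m, j) = 3 (O(m, j) = -1*(-3) = 3)
E(o, Z) = Z/3
-41 - 20*E(11, -3) = -41 - 20*(-3)/3 = -41 - 20*(-1) = -41 + 20 = -21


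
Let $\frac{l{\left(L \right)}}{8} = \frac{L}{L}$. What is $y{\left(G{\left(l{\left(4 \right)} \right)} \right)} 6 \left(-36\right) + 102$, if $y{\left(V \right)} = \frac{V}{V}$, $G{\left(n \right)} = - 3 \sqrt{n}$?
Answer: $-114$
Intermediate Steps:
$l{\left(L \right)} = 8$ ($l{\left(L \right)} = 8 \frac{L}{L} = 8 \cdot 1 = 8$)
$y{\left(V \right)} = 1$
$y{\left(G{\left(l{\left(4 \right)} \right)} \right)} 6 \left(-36\right) + 102 = 1 \cdot 6 \left(-36\right) + 102 = 1 \left(-216\right) + 102 = -216 + 102 = -114$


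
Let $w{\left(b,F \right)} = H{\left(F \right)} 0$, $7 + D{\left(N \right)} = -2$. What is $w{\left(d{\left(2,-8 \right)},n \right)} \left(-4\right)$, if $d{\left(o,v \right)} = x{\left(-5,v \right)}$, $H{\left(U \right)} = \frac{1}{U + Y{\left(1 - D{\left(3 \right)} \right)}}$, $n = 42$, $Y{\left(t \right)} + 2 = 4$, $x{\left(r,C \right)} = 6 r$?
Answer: $0$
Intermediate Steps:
$D{\left(N \right)} = -9$ ($D{\left(N \right)} = -7 - 2 = -9$)
$Y{\left(t \right)} = 2$ ($Y{\left(t \right)} = -2 + 4 = 2$)
$H{\left(U \right)} = \frac{1}{2 + U}$ ($H{\left(U \right)} = \frac{1}{U + 2} = \frac{1}{2 + U}$)
$d{\left(o,v \right)} = -30$ ($d{\left(o,v \right)} = 6 \left(-5\right) = -30$)
$w{\left(b,F \right)} = 0$ ($w{\left(b,F \right)} = \frac{1}{2 + F} 0 = 0$)
$w{\left(d{\left(2,-8 \right)},n \right)} \left(-4\right) = 0 \left(-4\right) = 0$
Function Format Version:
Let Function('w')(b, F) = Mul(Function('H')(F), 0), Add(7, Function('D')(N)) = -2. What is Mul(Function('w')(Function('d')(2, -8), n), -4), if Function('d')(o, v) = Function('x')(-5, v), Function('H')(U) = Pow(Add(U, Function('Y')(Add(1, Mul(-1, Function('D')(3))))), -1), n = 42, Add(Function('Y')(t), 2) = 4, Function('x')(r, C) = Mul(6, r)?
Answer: 0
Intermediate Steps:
Function('D')(N) = -9 (Function('D')(N) = Add(-7, -2) = -9)
Function('Y')(t) = 2 (Function('Y')(t) = Add(-2, 4) = 2)
Function('H')(U) = Pow(Add(2, U), -1) (Function('H')(U) = Pow(Add(U, 2), -1) = Pow(Add(2, U), -1))
Function('d')(o, v) = -30 (Function('d')(o, v) = Mul(6, -5) = -30)
Function('w')(b, F) = 0 (Function('w')(b, F) = Mul(Pow(Add(2, F), -1), 0) = 0)
Mul(Function('w')(Function('d')(2, -8), n), -4) = Mul(0, -4) = 0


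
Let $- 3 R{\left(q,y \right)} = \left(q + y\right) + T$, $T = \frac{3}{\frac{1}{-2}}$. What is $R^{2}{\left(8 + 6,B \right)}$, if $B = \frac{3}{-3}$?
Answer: $\frac{49}{9} \approx 5.4444$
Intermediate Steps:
$B = -1$ ($B = 3 \left(- \frac{1}{3}\right) = -1$)
$T = -6$ ($T = \frac{3}{- \frac{1}{2}} = 3 \left(-2\right) = -6$)
$R{\left(q,y \right)} = 2 - \frac{q}{3} - \frac{y}{3}$ ($R{\left(q,y \right)} = - \frac{\left(q + y\right) - 6}{3} = - \frac{-6 + q + y}{3} = 2 - \frac{q}{3} - \frac{y}{3}$)
$R^{2}{\left(8 + 6,B \right)} = \left(2 - \frac{8 + 6}{3} - - \frac{1}{3}\right)^{2} = \left(2 - \frac{14}{3} + \frac{1}{3}\right)^{2} = \left(- \frac{7}{3}\right)^{2} = \frac{49}{9}$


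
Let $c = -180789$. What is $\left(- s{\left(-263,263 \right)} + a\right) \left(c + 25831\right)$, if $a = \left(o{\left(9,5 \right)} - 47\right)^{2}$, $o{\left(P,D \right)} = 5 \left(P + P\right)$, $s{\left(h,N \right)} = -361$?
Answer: $-342457180$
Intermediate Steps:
$o{\left(P,D \right)} = 10 P$ ($o{\left(P,D \right)} = 5 \cdot 2 P = 10 P$)
$a = 1849$ ($a = \left(10 \cdot 9 - 47\right)^{2} = \left(90 - 47\right)^{2} = 43^{2} = 1849$)
$\left(- s{\left(-263,263 \right)} + a\right) \left(c + 25831\right) = \left(\left(-1\right) \left(-361\right) + 1849\right) \left(-180789 + 25831\right) = \left(361 + 1849\right) \left(-154958\right) = 2210 \left(-154958\right) = -342457180$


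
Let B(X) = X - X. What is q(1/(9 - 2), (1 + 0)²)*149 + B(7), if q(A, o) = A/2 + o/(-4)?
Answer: -745/28 ≈ -26.607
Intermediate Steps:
B(X) = 0
q(A, o) = A/2 - o/4 (q(A, o) = A*(½) + o*(-¼) = A/2 - o/4)
q(1/(9 - 2), (1 + 0)²)*149 + B(7) = (1/(2*(9 - 2)) - (1 + 0)²/4)*149 + 0 = ((½)/7 - ¼*1²)*149 + 0 = ((½)*(⅐) - ¼*1)*149 + 0 = (1/14 - ¼)*149 + 0 = -5/28*149 + 0 = -745/28 + 0 = -745/28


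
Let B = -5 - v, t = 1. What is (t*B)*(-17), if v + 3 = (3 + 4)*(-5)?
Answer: -561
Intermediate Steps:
v = -38 (v = -3 + (3 + 4)*(-5) = -3 + 7*(-5) = -3 - 35 = -38)
B = 33 (B = -5 - 1*(-38) = -5 + 38 = 33)
(t*B)*(-17) = (1*33)*(-17) = 33*(-17) = -561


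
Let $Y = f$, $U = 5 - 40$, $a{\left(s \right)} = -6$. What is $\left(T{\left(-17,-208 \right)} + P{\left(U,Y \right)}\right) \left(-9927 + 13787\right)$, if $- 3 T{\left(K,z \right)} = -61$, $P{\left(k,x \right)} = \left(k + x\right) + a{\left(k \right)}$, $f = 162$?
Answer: $\frac{1636640}{3} \approx 5.4555 \cdot 10^{5}$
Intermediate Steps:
$U = -35$ ($U = 5 - 40 = -35$)
$Y = 162$
$P{\left(k,x \right)} = -6 + k + x$ ($P{\left(k,x \right)} = \left(k + x\right) - 6 = -6 + k + x$)
$T{\left(K,z \right)} = \frac{61}{3}$ ($T{\left(K,z \right)} = \left(- \frac{1}{3}\right) \left(-61\right) = \frac{61}{3}$)
$\left(T{\left(-17,-208 \right)} + P{\left(U,Y \right)}\right) \left(-9927 + 13787\right) = \left(\frac{61}{3} - -121\right) \left(-9927 + 13787\right) = \left(\frac{61}{3} + 121\right) 3860 = \frac{424}{3} \cdot 3860 = \frac{1636640}{3}$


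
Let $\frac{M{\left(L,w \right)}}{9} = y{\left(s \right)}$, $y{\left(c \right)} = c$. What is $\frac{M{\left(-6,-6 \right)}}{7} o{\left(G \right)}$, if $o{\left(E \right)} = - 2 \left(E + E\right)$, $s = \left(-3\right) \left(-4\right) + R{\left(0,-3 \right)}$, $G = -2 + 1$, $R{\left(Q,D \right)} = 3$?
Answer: $\frac{540}{7} \approx 77.143$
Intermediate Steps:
$G = -1$
$s = 15$ ($s = \left(-3\right) \left(-4\right) + 3 = 12 + 3 = 15$)
$M{\left(L,w \right)} = 135$ ($M{\left(L,w \right)} = 9 \cdot 15 = 135$)
$o{\left(E \right)} = - 4 E$ ($o{\left(E \right)} = - 2 \cdot 2 E = - 4 E$)
$\frac{M{\left(-6,-6 \right)}}{7} o{\left(G \right)} = \frac{1}{7} \cdot 135 \left(\left(-4\right) \left(-1\right)\right) = \frac{1}{7} \cdot 135 \cdot 4 = \frac{135}{7} \cdot 4 = \frac{540}{7}$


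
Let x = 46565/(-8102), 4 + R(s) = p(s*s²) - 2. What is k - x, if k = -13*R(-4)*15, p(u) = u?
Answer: 110638865/8102 ≈ 13656.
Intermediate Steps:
R(s) = -6 + s³ (R(s) = -4 + (s*s² - 2) = -4 + (s³ - 2) = -4 + (-2 + s³) = -6 + s³)
k = 13650 (k = -13*(-6 + (-4)³)*15 = -13*(-6 - 64)*15 = -13*(-70)*15 = 910*15 = 13650)
x = -46565/8102 (x = 46565*(-1/8102) = -46565/8102 ≈ -5.7473)
k - x = 13650 - 1*(-46565/8102) = 13650 + 46565/8102 = 110638865/8102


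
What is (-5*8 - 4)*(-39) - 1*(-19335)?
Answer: 21051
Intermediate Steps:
(-5*8 - 4)*(-39) - 1*(-19335) = (-40 - 4)*(-39) + 19335 = -44*(-39) + 19335 = 1716 + 19335 = 21051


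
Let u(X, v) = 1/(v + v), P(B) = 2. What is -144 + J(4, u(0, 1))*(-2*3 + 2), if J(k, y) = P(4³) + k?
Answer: -168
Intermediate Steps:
u(X, v) = 1/(2*v)
J(k, y) = 2 + k
-144 + J(4, u(0, 1))*(-2*3 + 2) = -144 + (2 + 4)*(-2*3 + 2) = -144 + 6*(-6 + 2) = -144 + 6*(-4) = -144 - 24 = -168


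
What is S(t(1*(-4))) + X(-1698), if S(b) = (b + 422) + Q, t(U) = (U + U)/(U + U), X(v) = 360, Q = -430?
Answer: 353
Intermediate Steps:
t(U) = 1 (t(U) = (2*U)/((2*U)) = (2*U)*(1/(2*U)) = 1)
S(b) = -8 + b (S(b) = (b + 422) - 430 = (422 + b) - 430 = -8 + b)
S(t(1*(-4))) + X(-1698) = (-8 + 1) + 360 = -7 + 360 = 353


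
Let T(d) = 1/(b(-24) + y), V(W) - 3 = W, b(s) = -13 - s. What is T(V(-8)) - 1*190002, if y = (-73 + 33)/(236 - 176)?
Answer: -5890059/31 ≈ -1.9000e+5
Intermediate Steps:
V(W) = 3 + W
y = -2/3 (y = -40/60 = -40*1/60 = -2/3 ≈ -0.66667)
T(d) = 3/31 (T(d) = 1/((-13 - 1*(-24)) - 2/3) = 1/((-13 + 24) - 2/3) = 1/(11 - 2/3) = 1/(31/3) = 3/31)
T(V(-8)) - 1*190002 = 3/31 - 1*190002 = 3/31 - 190002 = -5890059/31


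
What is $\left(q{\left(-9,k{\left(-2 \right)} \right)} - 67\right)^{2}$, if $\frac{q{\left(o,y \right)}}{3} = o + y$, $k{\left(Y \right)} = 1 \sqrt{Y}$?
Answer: $8818 - 564 i \sqrt{2} \approx 8818.0 - 797.62 i$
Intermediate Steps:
$k{\left(Y \right)} = \sqrt{Y}$
$q{\left(o,y \right)} = 3 o + 3 y$ ($q{\left(o,y \right)} = 3 \left(o + y\right) = 3 o + 3 y$)
$\left(q{\left(-9,k{\left(-2 \right)} \right)} - 67\right)^{2} = \left(\left(3 \left(-9\right) + 3 \sqrt{-2}\right) - 67\right)^{2} = \left(\left(-27 + 3 i \sqrt{2}\right) - 67\right)^{2} = \left(-94 + 3 i \sqrt{2}\right)^{2}$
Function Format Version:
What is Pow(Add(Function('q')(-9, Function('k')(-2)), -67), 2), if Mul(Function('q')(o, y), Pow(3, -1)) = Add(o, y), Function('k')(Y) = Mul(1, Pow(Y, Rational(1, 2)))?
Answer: Add(8818, Mul(-564, I, Pow(2, Rational(1, 2)))) ≈ Add(8818.0, Mul(-797.62, I))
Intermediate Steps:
Function('k')(Y) = Pow(Y, Rational(1, 2))
Function('q')(o, y) = Add(Mul(3, o), Mul(3, y)) (Function('q')(o, y) = Mul(3, Add(o, y)) = Add(Mul(3, o), Mul(3, y)))
Pow(Add(Function('q')(-9, Function('k')(-2)), -67), 2) = Pow(Add(Add(Mul(3, -9), Mul(3, Pow(-2, Rational(1, 2)))), -67), 2) = Pow(Add(Add(-27, Mul(3, Mul(I, Pow(2, Rational(1, 2))))), -67), 2) = Pow(Add(Add(-27, Mul(3, I, Pow(2, Rational(1, 2)))), -67), 2) = Pow(Add(-94, Mul(3, I, Pow(2, Rational(1, 2)))), 2)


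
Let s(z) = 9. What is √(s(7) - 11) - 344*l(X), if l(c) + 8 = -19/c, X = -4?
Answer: 1118 + I*√2 ≈ 1118.0 + 1.4142*I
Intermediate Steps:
l(c) = -8 - 19/c
√(s(7) - 11) - 344*l(X) = √(9 - 11) - 344*(-8 - 19/(-4)) = √(-2) - 344*(-8 - 19*(-¼)) = I*√2 - 344*(-8 + 19/4) = I*√2 - 344*(-13/4) = I*√2 + 1118 = 1118 + I*√2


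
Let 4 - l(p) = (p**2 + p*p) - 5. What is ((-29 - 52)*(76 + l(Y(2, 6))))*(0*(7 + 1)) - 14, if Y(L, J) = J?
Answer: -14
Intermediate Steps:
l(p) = 9 - 2*p**2 (l(p) = 4 - ((p**2 + p*p) - 5) = 4 - ((p**2 + p**2) - 5) = 4 - (2*p**2 - 5) = 4 - (-5 + 2*p**2) = 4 + (5 - 2*p**2) = 9 - 2*p**2)
((-29 - 52)*(76 + l(Y(2, 6))))*(0*(7 + 1)) - 14 = ((-29 - 52)*(76 + (9 - 2*6**2)))*(0*(7 + 1)) - 14 = (-81*(76 + (9 - 2*36)))*(0*8) - 14 = -81*(76 + (9 - 72))*0 - 14 = -81*(76 - 63)*0 - 14 = -81*13*0 - 14 = -1053*0 - 14 = 0 - 14 = -14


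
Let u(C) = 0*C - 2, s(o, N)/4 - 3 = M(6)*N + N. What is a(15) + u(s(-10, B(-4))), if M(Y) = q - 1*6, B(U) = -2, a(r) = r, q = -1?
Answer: 13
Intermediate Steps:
M(Y) = -7 (M(Y) = -1 - 1*6 = -1 - 6 = -7)
s(o, N) = 12 - 24*N (s(o, N) = 12 + 4*(-7*N + N) = 12 + 4*(-6*N) = 12 - 24*N)
u(C) = -2 (u(C) = 0 - 2 = -2)
a(15) + u(s(-10, B(-4))) = 15 - 2 = 13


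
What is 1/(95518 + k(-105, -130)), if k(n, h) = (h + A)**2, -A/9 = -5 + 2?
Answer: 1/106127 ≈ 9.4227e-6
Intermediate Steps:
A = 27 (A = -9*(-5 + 2) = -9*(-3) = 27)
k(n, h) = (27 + h)**2 (k(n, h) = (h + 27)**2 = (27 + h)**2)
1/(95518 + k(-105, -130)) = 1/(95518 + (27 - 130)**2) = 1/(95518 + (-103)**2) = 1/(95518 + 10609) = 1/106127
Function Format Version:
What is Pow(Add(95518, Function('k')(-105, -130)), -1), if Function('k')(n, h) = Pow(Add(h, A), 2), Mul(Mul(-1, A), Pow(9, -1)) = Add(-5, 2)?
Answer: Rational(1, 106127) ≈ 9.4227e-6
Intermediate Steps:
A = 27 (A = Mul(-9, Add(-5, 2)) = Mul(-9, -3) = 27)
Function('k')(n, h) = Pow(Add(27, h), 2) (Function('k')(n, h) = Pow(Add(h, 27), 2) = Pow(Add(27, h), 2))
Pow(Add(95518, Function('k')(-105, -130)), -1) = Pow(Add(95518, Pow(Add(27, -130), 2)), -1) = Pow(Add(95518, Pow(-103, 2)), -1) = Pow(Add(95518, 10609), -1) = Pow(106127, -1) = Rational(1, 106127)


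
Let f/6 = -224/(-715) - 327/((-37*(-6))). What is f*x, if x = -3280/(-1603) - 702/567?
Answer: -238441074/42407365 ≈ -5.6226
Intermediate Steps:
f = -184077/26455 (f = 6*(-224/(-715) - 327/((-37*(-6)))) = 6*(-224*(-1/715) - 327/222) = 6*(224/715 - 327*1/222) = 6*(224/715 - 109/74) = 6*(-61359/52910) = -184077/26455 ≈ -6.9581)
x = 3886/4809 (x = -3280*(-1/1603) - 702*1/567 = 3280/1603 - 26/21 = 3886/4809 ≈ 0.80807)
f*x = -184077/26455*3886/4809 = -238441074/42407365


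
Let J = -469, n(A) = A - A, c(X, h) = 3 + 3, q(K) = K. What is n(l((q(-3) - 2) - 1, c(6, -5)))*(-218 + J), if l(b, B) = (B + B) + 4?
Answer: 0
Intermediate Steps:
c(X, h) = 6
l(b, B) = 4 + 2*B (l(b, B) = 2*B + 4 = 4 + 2*B)
n(A) = 0
n(l((q(-3) - 2) - 1, c(6, -5)))*(-218 + J) = 0*(-218 - 469) = 0*(-687) = 0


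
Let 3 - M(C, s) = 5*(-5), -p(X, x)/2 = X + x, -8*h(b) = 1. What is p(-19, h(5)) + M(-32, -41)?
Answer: 265/4 ≈ 66.250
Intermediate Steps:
h(b) = -1/8 (h(b) = -1/8*1 = -1/8)
p(X, x) = -2*X - 2*x (p(X, x) = -2*(X + x) = -2*X - 2*x)
M(C, s) = 28 (M(C, s) = 3 - 5*(-5) = 3 - 1*(-25) = 3 + 25 = 28)
p(-19, h(5)) + M(-32, -41) = (-2*(-19) - 2*(-1/8)) + 28 = (38 + 1/4) + 28 = 153/4 + 28 = 265/4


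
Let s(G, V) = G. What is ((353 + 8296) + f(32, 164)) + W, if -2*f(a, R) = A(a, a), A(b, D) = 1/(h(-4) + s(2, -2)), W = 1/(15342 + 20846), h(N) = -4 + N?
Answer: 469489543/54282 ≈ 8649.1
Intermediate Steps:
W = 1/36188 ≈ 2.7633e-5
A(b, D) = -1/6 (A(b, D) = 1/((-4 - 4) + 2) = 1/(-8 + 2) = 1/(-6) = -1/6)
f(a, R) = 1/12 (f(a, R) = -1/2*(-1/6) = 1/12)
((353 + 8296) + f(32, 164)) + W = ((353 + 8296) + 1/12) + 1/36188 = (8649 + 1/12) + 1/36188 = 103789/12 + 1/36188 = 469489543/54282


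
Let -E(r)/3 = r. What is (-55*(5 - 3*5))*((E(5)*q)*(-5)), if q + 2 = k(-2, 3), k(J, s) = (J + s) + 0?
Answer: -41250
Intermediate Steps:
k(J, s) = J + s
E(r) = -3*r
q = -1 (q = -2 + (-2 + 3) = -2 + 1 = -1)
(-55*(5 - 3*5))*((E(5)*q)*(-5)) = (-55*(5 - 3*5))*((-3*5*(-1))*(-5)) = (-55*(5 - 15))*(-15*(-1)*(-5)) = (-55*(-10))*(15*(-5)) = 550*(-75) = -41250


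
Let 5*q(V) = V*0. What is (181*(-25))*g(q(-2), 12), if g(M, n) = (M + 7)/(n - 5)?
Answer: -4525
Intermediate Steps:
q(V) = 0 (q(V) = (V*0)/5 = (1/5)*0 = 0)
g(M, n) = (7 + M)/(-5 + n)
(181*(-25))*g(q(-2), 12) = (181*(-25))*((7 + 0)/(-5 + 12)) = -4525*7/7 = -4525*1 = -4525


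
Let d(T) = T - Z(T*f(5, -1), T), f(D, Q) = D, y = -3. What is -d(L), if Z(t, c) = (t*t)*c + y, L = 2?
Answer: 195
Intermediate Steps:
Z(t, c) = -3 + c*t² (Z(t, c) = (t*t)*c - 3 = t²*c - 3 = c*t² - 3 = -3 + c*t²)
d(T) = 3 + T - 25*T³ (d(T) = T - (-3 + T*(T*5)²) = T - (-3 + T*(5*T)²) = T - (-3 + T*(25*T²)) = T - (-3 + 25*T³) = T + (3 - 25*T³) = 3 + T - 25*T³)
-d(L) = -(3 + 2 - 25*2³) = -(3 + 2 - 25*8) = -(3 + 2 - 200) = -1*(-195) = 195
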